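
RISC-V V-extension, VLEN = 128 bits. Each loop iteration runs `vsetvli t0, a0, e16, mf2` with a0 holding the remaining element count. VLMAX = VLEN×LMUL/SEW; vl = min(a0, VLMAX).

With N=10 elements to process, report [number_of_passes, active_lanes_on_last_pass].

VLMAX = (128 × 1/2) / 16 = 4 lanes
N=10: ⌈10/4⌉ = 3 iters; last vl = 10 − 2×4 = 2

[iterations, last_vl] = [3, 2]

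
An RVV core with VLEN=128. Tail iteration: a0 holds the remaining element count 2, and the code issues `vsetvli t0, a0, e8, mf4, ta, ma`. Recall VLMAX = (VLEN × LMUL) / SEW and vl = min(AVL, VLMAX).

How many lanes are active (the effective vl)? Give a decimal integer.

vl = 2

lanes per group: 128·1/4/8 = 4
vl ← min(2, 4) = 2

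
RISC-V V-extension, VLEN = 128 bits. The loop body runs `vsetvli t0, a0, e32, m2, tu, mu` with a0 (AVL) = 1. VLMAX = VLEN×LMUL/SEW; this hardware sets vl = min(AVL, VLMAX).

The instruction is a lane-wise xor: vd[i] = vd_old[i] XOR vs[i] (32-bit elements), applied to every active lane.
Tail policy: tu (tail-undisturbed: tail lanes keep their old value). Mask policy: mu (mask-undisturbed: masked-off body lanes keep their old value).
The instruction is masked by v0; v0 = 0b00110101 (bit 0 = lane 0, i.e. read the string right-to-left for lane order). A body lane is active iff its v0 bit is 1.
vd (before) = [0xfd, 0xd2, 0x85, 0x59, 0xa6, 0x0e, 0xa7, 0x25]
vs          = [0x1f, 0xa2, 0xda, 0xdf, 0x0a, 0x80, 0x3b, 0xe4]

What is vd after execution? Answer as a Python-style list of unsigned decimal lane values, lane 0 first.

lanes per group: 128·2/32 = 8
vl = min(AVL, VLMAX) = min(1, 8) = 1
[0] xor(0xfd,0x1f) = 0xe2
[1] tail/keep = 0xd2
[2] tail/keep = 0x85
[3] tail/keep = 0x59
[4] tail/keep = 0xa6
[5] tail/keep = 0x0e
[6] tail/keep = 0xa7
[7] tail/keep = 0x25

vd = [226, 210, 133, 89, 166, 14, 167, 37]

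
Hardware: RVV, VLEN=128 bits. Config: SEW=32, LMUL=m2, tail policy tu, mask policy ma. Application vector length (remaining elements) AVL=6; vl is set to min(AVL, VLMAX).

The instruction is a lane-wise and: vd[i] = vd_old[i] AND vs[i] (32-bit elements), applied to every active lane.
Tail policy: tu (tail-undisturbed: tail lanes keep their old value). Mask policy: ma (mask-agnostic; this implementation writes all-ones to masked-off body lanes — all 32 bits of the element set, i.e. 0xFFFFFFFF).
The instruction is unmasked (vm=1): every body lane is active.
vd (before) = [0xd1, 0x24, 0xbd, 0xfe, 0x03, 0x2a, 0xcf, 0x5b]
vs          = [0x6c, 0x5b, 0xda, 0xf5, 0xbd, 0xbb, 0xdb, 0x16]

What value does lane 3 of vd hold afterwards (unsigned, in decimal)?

VLMAX = (128 × 2) / 32 = 8 lanes
AVL=6 ≤ VLMAX=8, so vl = 6
vd[0] and(0xd1,0x6c) -> 0x40
vd[1] and(0x24,0x5b) -> 0x00
vd[2] and(0xbd,0xda) -> 0x98
vd[3] and(0xfe,0xf5) -> 0xf4
vd[4] and(0x03,0xbd) -> 0x01
vd[5] and(0x2a,0xbb) -> 0x2a
vd[6] tail/keep -> 0xcf
vd[7] tail/keep -> 0x5b

vd[3] = 244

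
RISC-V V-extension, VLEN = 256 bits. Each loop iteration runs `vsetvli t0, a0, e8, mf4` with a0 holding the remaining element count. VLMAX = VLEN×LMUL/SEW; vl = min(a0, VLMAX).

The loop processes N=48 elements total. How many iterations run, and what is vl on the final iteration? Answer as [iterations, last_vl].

[iterations, last_vl] = [6, 8]

VLMAX = VLEN×LMUL/SEW = 256×1/4/8 = 8
N=48: ⌈48/8⌉ = 6 iters; last vl = 48 − 5×8 = 8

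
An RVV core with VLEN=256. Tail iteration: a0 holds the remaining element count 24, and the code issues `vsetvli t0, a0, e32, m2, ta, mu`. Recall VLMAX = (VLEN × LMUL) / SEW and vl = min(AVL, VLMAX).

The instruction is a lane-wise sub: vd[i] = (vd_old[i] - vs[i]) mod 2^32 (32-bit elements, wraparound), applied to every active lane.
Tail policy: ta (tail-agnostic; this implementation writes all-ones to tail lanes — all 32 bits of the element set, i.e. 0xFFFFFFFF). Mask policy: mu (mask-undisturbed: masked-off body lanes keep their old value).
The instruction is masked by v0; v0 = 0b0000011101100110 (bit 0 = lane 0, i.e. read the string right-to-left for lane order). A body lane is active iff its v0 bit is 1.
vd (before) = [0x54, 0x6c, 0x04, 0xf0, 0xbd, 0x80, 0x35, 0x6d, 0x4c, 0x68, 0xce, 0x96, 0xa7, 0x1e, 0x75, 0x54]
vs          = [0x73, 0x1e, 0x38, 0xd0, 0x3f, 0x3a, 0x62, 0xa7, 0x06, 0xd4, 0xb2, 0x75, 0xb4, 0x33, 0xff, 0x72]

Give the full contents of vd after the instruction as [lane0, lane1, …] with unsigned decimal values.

VLMAX = VLEN×LMUL/SEW = 256×2/32 = 16
vl = min(AVL, VLMAX) = min(24, 16) = 16
vd[0] mask-off/keep -> 0x54
vd[1] sub(0x6c,0x1e) -> 0x4e
vd[2] sub(0x04,0x38) -> 0xffffffcc
vd[3] mask-off/keep -> 0xf0
vd[4] mask-off/keep -> 0xbd
vd[5] sub(0x80,0x3a) -> 0x46
vd[6] sub(0x35,0x62) -> 0xffffffd3
vd[7] mask-off/keep -> 0x6d
vd[8] sub(0x4c,0x06) -> 0x46
vd[9] sub(0x68,0xd4) -> 0xffffff94
vd[10] sub(0xce,0xb2) -> 0x1c
vd[11] mask-off/keep -> 0x96
vd[12] mask-off/keep -> 0xa7
vd[13] mask-off/keep -> 0x1e
vd[14] mask-off/keep -> 0x75
vd[15] mask-off/keep -> 0x54

vd = [84, 78, 4294967244, 240, 189, 70, 4294967251, 109, 70, 4294967188, 28, 150, 167, 30, 117, 84]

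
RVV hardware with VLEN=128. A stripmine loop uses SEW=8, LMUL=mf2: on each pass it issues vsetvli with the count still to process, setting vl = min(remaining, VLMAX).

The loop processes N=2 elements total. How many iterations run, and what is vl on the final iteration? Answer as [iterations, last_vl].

[iterations, last_vl] = [1, 2]

lanes per group: 128·1/2/8 = 8
N=2: ⌈2/8⌉ = 1 iters; last vl = 2 − 0×8 = 2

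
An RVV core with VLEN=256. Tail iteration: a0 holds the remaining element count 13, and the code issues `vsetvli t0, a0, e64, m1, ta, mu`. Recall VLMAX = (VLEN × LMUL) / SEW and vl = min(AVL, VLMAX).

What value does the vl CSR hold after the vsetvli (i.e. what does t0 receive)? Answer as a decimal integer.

vl = 4

lanes per group: 256·1/64 = 4
AVL=13 > VLMAX=4, so vl = 4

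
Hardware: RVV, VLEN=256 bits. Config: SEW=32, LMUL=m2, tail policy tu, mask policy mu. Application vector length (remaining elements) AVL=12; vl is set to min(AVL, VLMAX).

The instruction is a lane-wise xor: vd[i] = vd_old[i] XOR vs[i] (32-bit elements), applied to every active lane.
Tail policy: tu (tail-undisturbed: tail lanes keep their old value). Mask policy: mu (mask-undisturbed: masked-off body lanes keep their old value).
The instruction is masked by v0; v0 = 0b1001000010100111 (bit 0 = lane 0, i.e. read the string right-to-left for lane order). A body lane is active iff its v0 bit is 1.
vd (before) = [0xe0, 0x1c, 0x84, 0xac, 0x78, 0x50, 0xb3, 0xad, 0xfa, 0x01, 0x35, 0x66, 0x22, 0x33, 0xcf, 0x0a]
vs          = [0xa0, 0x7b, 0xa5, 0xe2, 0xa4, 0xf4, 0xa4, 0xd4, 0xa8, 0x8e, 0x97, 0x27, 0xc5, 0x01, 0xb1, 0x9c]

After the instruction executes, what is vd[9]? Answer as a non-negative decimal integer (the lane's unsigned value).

vd[9] = 1

VLMAX = VLEN×LMUL/SEW = 256×2/32 = 16
AVL=12 ≤ VLMAX=16, so vl = 12
[0] xor(0xe0,0xa0) = 0x40
[1] xor(0x1c,0x7b) = 0x67
[2] xor(0x84,0xa5) = 0x21
[3] mask-off/keep = 0xac
[4] mask-off/keep = 0x78
[5] xor(0x50,0xf4) = 0xa4
[6] mask-off/keep = 0xb3
[7] xor(0xad,0xd4) = 0x79
[8] mask-off/keep = 0xfa
[9] mask-off/keep = 0x01
[10] mask-off/keep = 0x35
[11] mask-off/keep = 0x66
[12] tail/keep = 0x22
[13] tail/keep = 0x33
[14] tail/keep = 0xcf
[15] tail/keep = 0x0a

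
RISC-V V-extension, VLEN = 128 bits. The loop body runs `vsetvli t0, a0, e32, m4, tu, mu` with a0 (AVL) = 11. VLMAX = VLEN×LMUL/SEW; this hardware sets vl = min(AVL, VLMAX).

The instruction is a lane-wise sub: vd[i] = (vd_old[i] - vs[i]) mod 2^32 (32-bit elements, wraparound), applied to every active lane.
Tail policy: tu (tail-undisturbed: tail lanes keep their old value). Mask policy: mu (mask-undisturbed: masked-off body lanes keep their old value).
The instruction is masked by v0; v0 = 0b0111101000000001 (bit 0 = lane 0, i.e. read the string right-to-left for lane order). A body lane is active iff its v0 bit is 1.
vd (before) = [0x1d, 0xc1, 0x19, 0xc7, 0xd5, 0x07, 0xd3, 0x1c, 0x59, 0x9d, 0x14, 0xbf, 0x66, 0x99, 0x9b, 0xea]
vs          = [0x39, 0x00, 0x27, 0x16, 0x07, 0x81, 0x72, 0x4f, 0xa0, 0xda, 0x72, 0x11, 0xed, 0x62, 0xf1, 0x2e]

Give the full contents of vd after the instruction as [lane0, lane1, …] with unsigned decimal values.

VLMAX = (128 × 4) / 32 = 16 lanes
vl = min(AVL, VLMAX) = min(11, 16) = 11
lane  0: sub(0x1d,0x39) ⇒ 0xffffffe4
lane  1: mask-off/keep ⇒ 0xc1
lane  2: mask-off/keep ⇒ 0x19
lane  3: mask-off/keep ⇒ 0xc7
lane  4: mask-off/keep ⇒ 0xd5
lane  5: mask-off/keep ⇒ 0x07
lane  6: mask-off/keep ⇒ 0xd3
lane  7: mask-off/keep ⇒ 0x1c
lane  8: mask-off/keep ⇒ 0x59
lane  9: sub(0x9d,0xda) ⇒ 0xffffffc3
lane 10: mask-off/keep ⇒ 0x14
lane 11: tail/keep ⇒ 0xbf
lane 12: tail/keep ⇒ 0x66
lane 13: tail/keep ⇒ 0x99
lane 14: tail/keep ⇒ 0x9b
lane 15: tail/keep ⇒ 0xea

vd = [4294967268, 193, 25, 199, 213, 7, 211, 28, 89, 4294967235, 20, 191, 102, 153, 155, 234]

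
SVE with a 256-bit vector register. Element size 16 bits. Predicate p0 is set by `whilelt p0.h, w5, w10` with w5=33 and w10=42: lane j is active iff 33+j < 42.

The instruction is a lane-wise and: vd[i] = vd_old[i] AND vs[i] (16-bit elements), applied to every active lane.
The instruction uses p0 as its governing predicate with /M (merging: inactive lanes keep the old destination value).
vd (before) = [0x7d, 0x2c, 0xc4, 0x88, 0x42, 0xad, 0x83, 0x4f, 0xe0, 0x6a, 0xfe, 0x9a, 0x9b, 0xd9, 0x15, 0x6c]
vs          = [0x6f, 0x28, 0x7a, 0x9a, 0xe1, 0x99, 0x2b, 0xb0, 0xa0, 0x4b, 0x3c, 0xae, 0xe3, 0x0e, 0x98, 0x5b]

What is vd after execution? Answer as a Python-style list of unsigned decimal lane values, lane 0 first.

256-bit reg / 16-bit elem → 16 lanes
active while 33+j < 42, i.e. j ∈ [0,9) capped at 16 ⇒ 9
  i=0: and(0x7d,0x6f) → 109
  i=1: and(0x2c,0x28) → 40
  i=2: and(0xc4,0x7a) → 64
  i=3: and(0x88,0x9a) → 136
  i=4: and(0x42,0xe1) → 64
  i=5: and(0xad,0x99) → 137
  i=6: and(0x83,0x2b) → 3
  i=7: and(0x4f,0xb0) → 0
  i=8: and(0xe0,0xa0) → 160
  i=9: tail/keep → 106
  i=10: tail/keep → 254
  i=11: tail/keep → 154
  i=12: tail/keep → 155
  i=13: tail/keep → 217
  i=14: tail/keep → 21
  i=15: tail/keep → 108

vd = [109, 40, 64, 136, 64, 137, 3, 0, 160, 106, 254, 154, 155, 217, 21, 108]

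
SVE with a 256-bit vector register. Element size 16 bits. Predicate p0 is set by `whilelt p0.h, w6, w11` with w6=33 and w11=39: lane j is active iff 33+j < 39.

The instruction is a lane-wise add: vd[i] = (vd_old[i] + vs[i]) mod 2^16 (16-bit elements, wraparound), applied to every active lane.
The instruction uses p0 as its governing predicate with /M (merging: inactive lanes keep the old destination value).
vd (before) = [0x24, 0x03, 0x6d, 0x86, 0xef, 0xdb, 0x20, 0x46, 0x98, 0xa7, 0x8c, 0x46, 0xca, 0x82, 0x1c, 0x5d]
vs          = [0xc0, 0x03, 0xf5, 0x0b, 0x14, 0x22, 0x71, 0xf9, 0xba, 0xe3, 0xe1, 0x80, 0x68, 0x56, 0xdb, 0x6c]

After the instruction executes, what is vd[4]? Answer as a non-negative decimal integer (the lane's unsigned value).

256-bit reg / 16-bit elem → 16 lanes
p0[j] = (33+j < 39); true for j=0..5 → 6 lanes set
  i=0: add(0x24,0xc0) → 228
  i=1: add(0x03,0x03) → 6
  i=2: add(0x6d,0xf5) → 354
  i=3: add(0x86,0x0b) → 145
  i=4: add(0xef,0x14) → 259
  i=5: add(0xdb,0x22) → 253
  i=6: tail/keep → 32
  i=7: tail/keep → 70
  i=8: tail/keep → 152
  i=9: tail/keep → 167
  i=10: tail/keep → 140
  i=11: tail/keep → 70
  i=12: tail/keep → 202
  i=13: tail/keep → 130
  i=14: tail/keep → 28
  i=15: tail/keep → 93

vd[4] = 259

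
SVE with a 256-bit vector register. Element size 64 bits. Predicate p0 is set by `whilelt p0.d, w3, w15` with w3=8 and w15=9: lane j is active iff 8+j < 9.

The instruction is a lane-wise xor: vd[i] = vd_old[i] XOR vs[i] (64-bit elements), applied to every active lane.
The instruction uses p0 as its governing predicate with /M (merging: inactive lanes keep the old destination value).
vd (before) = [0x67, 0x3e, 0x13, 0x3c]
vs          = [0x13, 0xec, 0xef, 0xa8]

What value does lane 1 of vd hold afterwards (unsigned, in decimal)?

vd[1] = 62

256-bit reg / 64-bit elem → 4 lanes
p0[j] = (8+j < 9); true for j=0..0 → 1 lanes set
  i=0: xor(0x67,0x13) → 116
  i=1: tail/keep → 62
  i=2: tail/keep → 19
  i=3: tail/keep → 60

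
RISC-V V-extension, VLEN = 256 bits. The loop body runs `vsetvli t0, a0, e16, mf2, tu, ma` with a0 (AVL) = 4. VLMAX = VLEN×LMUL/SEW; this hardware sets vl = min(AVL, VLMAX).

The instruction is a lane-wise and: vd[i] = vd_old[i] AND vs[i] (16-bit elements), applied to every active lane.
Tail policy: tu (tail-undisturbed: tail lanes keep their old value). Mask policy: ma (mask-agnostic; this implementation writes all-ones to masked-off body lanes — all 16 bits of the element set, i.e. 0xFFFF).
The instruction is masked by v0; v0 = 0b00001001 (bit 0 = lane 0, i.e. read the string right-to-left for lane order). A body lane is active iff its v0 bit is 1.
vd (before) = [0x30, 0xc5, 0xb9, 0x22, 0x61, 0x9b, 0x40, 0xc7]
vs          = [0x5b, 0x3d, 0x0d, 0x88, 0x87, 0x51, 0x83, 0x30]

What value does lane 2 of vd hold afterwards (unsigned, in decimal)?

VLMAX = (256 × 1/2) / 16 = 8 lanes
vl ← min(4, 8) = 4
vd[0] and(0x30,0x5b) -> 0x10
vd[1] mask-off/ones -> 0xffff
vd[2] mask-off/ones -> 0xffff
vd[3] and(0x22,0x88) -> 0x00
vd[4] tail/keep -> 0x61
vd[5] tail/keep -> 0x9b
vd[6] tail/keep -> 0x40
vd[7] tail/keep -> 0xc7

vd[2] = 65535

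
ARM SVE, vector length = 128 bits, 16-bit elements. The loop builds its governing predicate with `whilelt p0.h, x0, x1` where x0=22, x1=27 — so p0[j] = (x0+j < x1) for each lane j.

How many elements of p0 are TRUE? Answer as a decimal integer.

register lanes = 128/16 = 8
active while 22+j < 27, i.e. j ∈ [0,5) capped at 8 ⇒ 5

vl = 5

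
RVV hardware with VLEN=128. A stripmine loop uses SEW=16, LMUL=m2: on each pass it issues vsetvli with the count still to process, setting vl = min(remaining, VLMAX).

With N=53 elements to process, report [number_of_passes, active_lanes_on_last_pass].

[iterations, last_vl] = [4, 5]

lanes per group: 128·2/16 = 16
53 elements at 16/iter → 4 passes, remainder 5 on the last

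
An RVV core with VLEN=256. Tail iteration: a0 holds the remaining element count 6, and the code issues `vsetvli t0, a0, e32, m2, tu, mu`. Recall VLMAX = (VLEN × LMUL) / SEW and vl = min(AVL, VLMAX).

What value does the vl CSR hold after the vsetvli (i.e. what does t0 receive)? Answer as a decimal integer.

vl = 6

VLMAX = (256 × 2) / 32 = 16 lanes
AVL=6 ≤ VLMAX=16, so vl = 6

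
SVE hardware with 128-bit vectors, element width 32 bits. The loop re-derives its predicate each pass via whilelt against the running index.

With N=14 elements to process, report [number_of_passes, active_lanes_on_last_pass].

register lanes = 128/32 = 4
iterations = ceil(14/4) = 4; final-pass vl = 2

[iterations, last_vl] = [4, 2]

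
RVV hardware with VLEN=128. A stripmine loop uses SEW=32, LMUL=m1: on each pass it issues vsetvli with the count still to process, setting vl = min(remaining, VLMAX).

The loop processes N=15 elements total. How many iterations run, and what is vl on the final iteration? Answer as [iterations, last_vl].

[iterations, last_vl] = [4, 3]

VLMAX = VLEN×LMUL/SEW = 128×1/32 = 4
N=15: ⌈15/4⌉ = 4 iters; last vl = 15 − 3×4 = 3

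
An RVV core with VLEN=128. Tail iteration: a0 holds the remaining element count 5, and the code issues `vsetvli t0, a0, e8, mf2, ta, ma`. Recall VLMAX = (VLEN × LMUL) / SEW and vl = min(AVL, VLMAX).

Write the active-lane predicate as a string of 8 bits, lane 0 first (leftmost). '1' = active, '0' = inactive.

VLMAX = (128 × 1/2) / 8 = 8 lanes
AVL=5 ≤ VLMAX=8, so vl = 5
bits (lane 0 leftmost): 11111000

predicate = 11111000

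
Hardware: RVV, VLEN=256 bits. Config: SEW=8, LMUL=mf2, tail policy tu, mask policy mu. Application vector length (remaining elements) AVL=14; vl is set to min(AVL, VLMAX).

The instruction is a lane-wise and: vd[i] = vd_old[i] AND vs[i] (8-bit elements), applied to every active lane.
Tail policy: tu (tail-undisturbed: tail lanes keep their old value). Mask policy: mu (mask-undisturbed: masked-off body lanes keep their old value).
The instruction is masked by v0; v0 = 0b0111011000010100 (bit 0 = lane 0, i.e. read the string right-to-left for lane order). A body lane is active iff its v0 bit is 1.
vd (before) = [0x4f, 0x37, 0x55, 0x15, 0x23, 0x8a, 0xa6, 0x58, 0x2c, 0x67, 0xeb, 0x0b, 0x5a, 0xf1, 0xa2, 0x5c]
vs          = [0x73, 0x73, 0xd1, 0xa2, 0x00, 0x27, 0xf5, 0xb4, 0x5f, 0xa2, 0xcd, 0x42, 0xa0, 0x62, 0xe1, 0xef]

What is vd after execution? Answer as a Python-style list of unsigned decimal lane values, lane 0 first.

vd = [79, 55, 81, 21, 0, 138, 166, 88, 44, 34, 201, 11, 0, 96, 162, 92]

lanes per group: 256·1/2/8 = 16
vl = min(AVL, VLMAX) = min(14, 16) = 14
vd[0] mask-off/keep -> 0x4f
vd[1] mask-off/keep -> 0x37
vd[2] and(0x55,0xd1) -> 0x51
vd[3] mask-off/keep -> 0x15
vd[4] and(0x23,0x00) -> 0x00
vd[5] mask-off/keep -> 0x8a
vd[6] mask-off/keep -> 0xa6
vd[7] mask-off/keep -> 0x58
vd[8] mask-off/keep -> 0x2c
vd[9] and(0x67,0xa2) -> 0x22
vd[10] and(0xeb,0xcd) -> 0xc9
vd[11] mask-off/keep -> 0x0b
vd[12] and(0x5a,0xa0) -> 0x00
vd[13] and(0xf1,0x62) -> 0x60
vd[14] tail/keep -> 0xa2
vd[15] tail/keep -> 0x5c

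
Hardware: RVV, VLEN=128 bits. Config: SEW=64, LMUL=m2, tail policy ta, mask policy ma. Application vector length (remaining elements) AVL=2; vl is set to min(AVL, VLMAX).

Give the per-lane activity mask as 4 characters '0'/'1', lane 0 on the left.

predicate = 1100

VLMAX = VLEN×LMUL/SEW = 128×2/64 = 4
vl ← min(2, 4) = 2
bits (lane 0 leftmost): 1100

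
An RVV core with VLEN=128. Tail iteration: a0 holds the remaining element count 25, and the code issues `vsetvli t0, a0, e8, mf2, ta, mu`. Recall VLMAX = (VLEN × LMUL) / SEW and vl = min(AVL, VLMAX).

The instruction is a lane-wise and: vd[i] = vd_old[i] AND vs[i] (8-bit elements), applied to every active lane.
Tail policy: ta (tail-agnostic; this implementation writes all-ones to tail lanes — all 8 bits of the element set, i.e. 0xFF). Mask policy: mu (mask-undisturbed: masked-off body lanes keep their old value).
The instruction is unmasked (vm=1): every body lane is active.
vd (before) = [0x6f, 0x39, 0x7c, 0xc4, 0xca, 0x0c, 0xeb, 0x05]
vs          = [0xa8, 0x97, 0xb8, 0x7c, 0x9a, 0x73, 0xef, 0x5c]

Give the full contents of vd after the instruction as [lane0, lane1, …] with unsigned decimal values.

vd = [40, 17, 56, 68, 138, 0, 235, 4]

VLMAX = (128 × 1/2) / 8 = 8 lanes
vl ← min(25, 8) = 8
vd[0] and(0x6f,0xa8) -> 0x28
vd[1] and(0x39,0x97) -> 0x11
vd[2] and(0x7c,0xb8) -> 0x38
vd[3] and(0xc4,0x7c) -> 0x44
vd[4] and(0xca,0x9a) -> 0x8a
vd[5] and(0x0c,0x73) -> 0x00
vd[6] and(0xeb,0xef) -> 0xeb
vd[7] and(0x05,0x5c) -> 0x04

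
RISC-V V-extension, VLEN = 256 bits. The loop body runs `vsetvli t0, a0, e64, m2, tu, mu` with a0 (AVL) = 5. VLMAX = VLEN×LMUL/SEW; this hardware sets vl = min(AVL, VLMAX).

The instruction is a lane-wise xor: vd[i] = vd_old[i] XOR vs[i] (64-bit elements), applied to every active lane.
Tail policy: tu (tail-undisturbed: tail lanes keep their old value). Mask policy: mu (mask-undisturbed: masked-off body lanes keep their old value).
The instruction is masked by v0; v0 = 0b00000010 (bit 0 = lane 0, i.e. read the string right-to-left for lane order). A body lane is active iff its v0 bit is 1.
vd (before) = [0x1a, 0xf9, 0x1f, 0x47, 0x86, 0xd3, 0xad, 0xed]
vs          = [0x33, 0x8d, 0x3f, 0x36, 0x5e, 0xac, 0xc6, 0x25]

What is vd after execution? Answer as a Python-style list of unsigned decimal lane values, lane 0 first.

vd = [26, 116, 31, 71, 134, 211, 173, 237]

VLMAX = VLEN×LMUL/SEW = 256×2/64 = 8
vl = min(AVL, VLMAX) = min(5, 8) = 5
vd[0] mask-off/keep -> 0x1a
vd[1] xor(0xf9,0x8d) -> 0x74
vd[2] mask-off/keep -> 0x1f
vd[3] mask-off/keep -> 0x47
vd[4] mask-off/keep -> 0x86
vd[5] tail/keep -> 0xd3
vd[6] tail/keep -> 0xad
vd[7] tail/keep -> 0xed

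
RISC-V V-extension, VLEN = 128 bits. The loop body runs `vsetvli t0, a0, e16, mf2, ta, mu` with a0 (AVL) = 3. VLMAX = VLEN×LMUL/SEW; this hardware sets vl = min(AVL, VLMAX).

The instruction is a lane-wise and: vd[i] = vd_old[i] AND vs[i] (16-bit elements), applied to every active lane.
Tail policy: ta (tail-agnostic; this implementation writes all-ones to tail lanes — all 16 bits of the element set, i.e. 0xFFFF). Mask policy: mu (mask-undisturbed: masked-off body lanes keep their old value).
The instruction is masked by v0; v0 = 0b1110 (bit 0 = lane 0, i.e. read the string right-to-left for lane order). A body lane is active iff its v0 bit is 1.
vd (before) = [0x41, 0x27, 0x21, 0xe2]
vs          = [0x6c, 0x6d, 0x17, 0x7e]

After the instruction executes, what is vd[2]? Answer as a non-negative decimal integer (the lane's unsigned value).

lanes per group: 128·1/2/16 = 4
vl ← min(3, 4) = 3
lane  0: mask-off/keep ⇒ 0x41
lane  1: and(0x27,0x6d) ⇒ 0x25
lane  2: and(0x21,0x17) ⇒ 0x01
lane  3: tail/ones ⇒ 0xffff

vd[2] = 1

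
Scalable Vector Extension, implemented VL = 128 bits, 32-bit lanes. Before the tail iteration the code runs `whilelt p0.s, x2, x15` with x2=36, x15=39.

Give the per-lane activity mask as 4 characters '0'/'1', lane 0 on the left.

predicate = 1110

register lanes = 128/32 = 4
p0[j] = (36+j < 39); true for j=0..2 → 3 lanes set
bits (lane 0 leftmost): 1110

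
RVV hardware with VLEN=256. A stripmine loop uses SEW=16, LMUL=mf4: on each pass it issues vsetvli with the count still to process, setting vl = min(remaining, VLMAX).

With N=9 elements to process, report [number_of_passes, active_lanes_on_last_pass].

VLMAX = (256 × 1/4) / 16 = 4 lanes
N=9: ⌈9/4⌉ = 3 iters; last vl = 9 − 2×4 = 1

[iterations, last_vl] = [3, 1]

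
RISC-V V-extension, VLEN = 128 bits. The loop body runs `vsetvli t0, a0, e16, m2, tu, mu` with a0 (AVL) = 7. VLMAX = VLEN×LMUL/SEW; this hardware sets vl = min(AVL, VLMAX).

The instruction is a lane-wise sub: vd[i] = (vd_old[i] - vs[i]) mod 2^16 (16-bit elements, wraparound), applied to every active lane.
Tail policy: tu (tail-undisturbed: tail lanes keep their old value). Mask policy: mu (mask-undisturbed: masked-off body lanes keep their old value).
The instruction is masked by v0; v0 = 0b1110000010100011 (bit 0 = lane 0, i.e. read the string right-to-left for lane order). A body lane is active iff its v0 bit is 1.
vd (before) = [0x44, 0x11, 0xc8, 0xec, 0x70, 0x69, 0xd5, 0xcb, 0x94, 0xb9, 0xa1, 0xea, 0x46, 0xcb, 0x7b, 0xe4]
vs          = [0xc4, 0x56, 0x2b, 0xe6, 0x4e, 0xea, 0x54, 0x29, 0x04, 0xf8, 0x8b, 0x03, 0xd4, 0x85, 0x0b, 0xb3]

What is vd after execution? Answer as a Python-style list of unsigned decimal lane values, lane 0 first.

VLMAX = VLEN×LMUL/SEW = 128×2/16 = 16
vl ← min(7, 16) = 7
vd[0] sub(0x44,0xc4) -> 0xff80
vd[1] sub(0x11,0x56) -> 0xffbb
vd[2] mask-off/keep -> 0xc8
vd[3] mask-off/keep -> 0xec
vd[4] mask-off/keep -> 0x70
vd[5] sub(0x69,0xea) -> 0xff7f
vd[6] mask-off/keep -> 0xd5
vd[7] tail/keep -> 0xcb
vd[8] tail/keep -> 0x94
vd[9] tail/keep -> 0xb9
vd[10] tail/keep -> 0xa1
vd[11] tail/keep -> 0xea
vd[12] tail/keep -> 0x46
vd[13] tail/keep -> 0xcb
vd[14] tail/keep -> 0x7b
vd[15] tail/keep -> 0xe4

vd = [65408, 65467, 200, 236, 112, 65407, 213, 203, 148, 185, 161, 234, 70, 203, 123, 228]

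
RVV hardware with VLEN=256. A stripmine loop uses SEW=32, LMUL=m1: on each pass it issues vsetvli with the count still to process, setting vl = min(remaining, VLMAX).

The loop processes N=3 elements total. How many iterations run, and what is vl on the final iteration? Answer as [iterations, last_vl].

VLMAX = VLEN×LMUL/SEW = 256×1/32 = 8
iterations = ceil(3/8) = 1; final-pass vl = 3

[iterations, last_vl] = [1, 3]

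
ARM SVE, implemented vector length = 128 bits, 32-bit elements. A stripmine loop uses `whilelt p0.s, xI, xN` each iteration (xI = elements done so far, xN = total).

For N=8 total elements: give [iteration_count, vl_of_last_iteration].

[iterations, last_vl] = [2, 4]

128-bit reg / 32-bit elem → 4 lanes
N=8: ⌈8/4⌉ = 2 iters; last vl = 8 − 1×4 = 4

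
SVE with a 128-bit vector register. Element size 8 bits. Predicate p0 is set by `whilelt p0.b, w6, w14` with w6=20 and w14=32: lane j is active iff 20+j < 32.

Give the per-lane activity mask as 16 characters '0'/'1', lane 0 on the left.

lane count: 128 div 8 = 16
whilelt: lane j active iff 20+j < 32 → j < 12 → 12 active
bits (lane 0 leftmost): 1111111111110000

predicate = 1111111111110000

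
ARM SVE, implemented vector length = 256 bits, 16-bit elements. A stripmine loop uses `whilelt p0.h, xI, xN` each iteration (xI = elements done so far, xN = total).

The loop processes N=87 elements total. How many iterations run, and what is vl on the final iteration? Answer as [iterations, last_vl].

[iterations, last_vl] = [6, 7]

lane count: 256 div 16 = 16
N=87: ⌈87/16⌉ = 6 iters; last vl = 87 − 5×16 = 7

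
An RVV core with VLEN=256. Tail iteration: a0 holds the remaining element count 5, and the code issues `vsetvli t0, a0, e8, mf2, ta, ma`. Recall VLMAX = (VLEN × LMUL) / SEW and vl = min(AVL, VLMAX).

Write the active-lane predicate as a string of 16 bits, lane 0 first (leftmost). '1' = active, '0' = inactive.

predicate = 1111100000000000

VLMAX = VLEN×LMUL/SEW = 256×1/2/8 = 16
vl ← min(5, 16) = 5
bits (lane 0 leftmost): 1111100000000000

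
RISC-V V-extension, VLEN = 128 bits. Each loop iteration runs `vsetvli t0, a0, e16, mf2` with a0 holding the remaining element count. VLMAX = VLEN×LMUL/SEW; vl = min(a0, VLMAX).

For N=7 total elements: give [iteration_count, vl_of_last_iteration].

lanes per group: 128·1/2/16 = 4
iterations = ceil(7/4) = 2; final-pass vl = 3

[iterations, last_vl] = [2, 3]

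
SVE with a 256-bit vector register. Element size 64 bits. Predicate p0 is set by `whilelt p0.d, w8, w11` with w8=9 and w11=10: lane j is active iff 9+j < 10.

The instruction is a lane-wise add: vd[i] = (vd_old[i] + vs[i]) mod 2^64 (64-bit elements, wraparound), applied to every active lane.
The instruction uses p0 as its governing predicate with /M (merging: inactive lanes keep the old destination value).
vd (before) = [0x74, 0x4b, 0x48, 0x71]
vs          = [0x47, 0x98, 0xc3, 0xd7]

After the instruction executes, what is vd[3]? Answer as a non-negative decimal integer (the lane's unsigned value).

vd[3] = 113

register lanes = 256/64 = 4
whilelt: lane j active iff 9+j < 10 → j < 1 → 1 active
lane  0: add(0x74,0x47) ⇒ 0xbb
lane  1: tail/keep ⇒ 0x4b
lane  2: tail/keep ⇒ 0x48
lane  3: tail/keep ⇒ 0x71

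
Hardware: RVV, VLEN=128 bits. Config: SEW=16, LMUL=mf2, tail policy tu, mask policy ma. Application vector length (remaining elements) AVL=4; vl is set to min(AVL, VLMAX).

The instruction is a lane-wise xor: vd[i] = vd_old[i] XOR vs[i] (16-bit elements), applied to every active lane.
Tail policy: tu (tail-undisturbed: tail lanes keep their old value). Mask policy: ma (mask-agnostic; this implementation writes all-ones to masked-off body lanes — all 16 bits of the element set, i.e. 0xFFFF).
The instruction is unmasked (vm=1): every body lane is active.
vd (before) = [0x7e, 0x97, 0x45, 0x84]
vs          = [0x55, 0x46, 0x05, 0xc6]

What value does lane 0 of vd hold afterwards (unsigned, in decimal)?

VLMAX = (128 × 1/2) / 16 = 4 lanes
vl ← min(4, 4) = 4
vd[0] xor(0x7e,0x55) -> 0x2b
vd[1] xor(0x97,0x46) -> 0xd1
vd[2] xor(0x45,0x05) -> 0x40
vd[3] xor(0x84,0xc6) -> 0x42

vd[0] = 43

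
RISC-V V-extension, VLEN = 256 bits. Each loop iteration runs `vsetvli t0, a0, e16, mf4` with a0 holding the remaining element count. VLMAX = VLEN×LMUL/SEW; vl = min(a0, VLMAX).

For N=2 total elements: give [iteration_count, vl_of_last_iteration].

lanes per group: 256·1/4/16 = 4
iterations = ceil(2/4) = 1; final-pass vl = 2

[iterations, last_vl] = [1, 2]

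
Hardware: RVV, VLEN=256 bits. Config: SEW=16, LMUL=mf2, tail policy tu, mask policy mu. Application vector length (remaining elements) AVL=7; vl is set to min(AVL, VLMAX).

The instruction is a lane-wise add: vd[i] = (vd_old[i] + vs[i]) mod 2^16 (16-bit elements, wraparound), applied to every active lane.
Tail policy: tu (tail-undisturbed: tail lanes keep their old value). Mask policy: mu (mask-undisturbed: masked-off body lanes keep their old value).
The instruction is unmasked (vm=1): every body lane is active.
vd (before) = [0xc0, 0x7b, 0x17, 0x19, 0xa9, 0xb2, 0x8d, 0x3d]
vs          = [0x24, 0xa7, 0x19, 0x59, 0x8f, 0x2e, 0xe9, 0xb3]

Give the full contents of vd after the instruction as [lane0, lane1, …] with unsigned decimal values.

vd = [228, 290, 48, 114, 312, 224, 374, 61]

lanes per group: 256·1/2/16 = 8
vl = min(AVL, VLMAX) = min(7, 8) = 7
[0] add(0xc0,0x24) = 0xe4
[1] add(0x7b,0xa7) = 0x122
[2] add(0x17,0x19) = 0x30
[3] add(0x19,0x59) = 0x72
[4] add(0xa9,0x8f) = 0x138
[5] add(0xb2,0x2e) = 0xe0
[6] add(0x8d,0xe9) = 0x176
[7] tail/keep = 0x3d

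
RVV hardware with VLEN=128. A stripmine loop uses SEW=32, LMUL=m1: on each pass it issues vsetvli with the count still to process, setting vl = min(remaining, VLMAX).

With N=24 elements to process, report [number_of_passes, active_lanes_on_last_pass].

VLMAX = VLEN×LMUL/SEW = 128×1/32 = 4
24 elements at 4/iter → 6 passes, remainder 4 on the last

[iterations, last_vl] = [6, 4]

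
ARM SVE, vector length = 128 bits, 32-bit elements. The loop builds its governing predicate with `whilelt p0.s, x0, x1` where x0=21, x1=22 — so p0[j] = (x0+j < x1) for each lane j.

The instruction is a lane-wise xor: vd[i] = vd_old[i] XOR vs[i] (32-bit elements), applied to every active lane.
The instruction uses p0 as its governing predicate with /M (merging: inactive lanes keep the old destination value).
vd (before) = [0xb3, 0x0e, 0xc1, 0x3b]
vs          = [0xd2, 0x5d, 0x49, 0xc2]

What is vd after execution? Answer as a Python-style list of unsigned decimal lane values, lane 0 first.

vd = [97, 14, 193, 59]

lane count: 128 div 32 = 4
active while 21+j < 22, i.e. j ∈ [0,1) capped at 4 ⇒ 1
  i=0: xor(0xb3,0xd2) → 97
  i=1: tail/keep → 14
  i=2: tail/keep → 193
  i=3: tail/keep → 59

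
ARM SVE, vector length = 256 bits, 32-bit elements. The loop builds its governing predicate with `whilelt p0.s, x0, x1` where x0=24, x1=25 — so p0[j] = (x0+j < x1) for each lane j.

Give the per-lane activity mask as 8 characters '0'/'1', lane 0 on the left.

predicate = 10000000

register lanes = 256/32 = 8
p0[j] = (24+j < 25); true for j=0..0 → 1 lanes set
bits (lane 0 leftmost): 10000000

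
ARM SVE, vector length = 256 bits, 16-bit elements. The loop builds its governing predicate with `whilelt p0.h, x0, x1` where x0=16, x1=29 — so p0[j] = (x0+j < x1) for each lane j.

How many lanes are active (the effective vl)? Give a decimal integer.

register lanes = 256/16 = 16
p0[j] = (16+j < 29); true for j=0..12 → 13 lanes set

vl = 13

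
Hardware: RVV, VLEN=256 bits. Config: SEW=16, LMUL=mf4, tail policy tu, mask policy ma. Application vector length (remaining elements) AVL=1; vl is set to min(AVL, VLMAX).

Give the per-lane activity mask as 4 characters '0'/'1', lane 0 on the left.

predicate = 1000

lanes per group: 256·1/4/16 = 4
AVL=1 ≤ VLMAX=4, so vl = 1
bits (lane 0 leftmost): 1000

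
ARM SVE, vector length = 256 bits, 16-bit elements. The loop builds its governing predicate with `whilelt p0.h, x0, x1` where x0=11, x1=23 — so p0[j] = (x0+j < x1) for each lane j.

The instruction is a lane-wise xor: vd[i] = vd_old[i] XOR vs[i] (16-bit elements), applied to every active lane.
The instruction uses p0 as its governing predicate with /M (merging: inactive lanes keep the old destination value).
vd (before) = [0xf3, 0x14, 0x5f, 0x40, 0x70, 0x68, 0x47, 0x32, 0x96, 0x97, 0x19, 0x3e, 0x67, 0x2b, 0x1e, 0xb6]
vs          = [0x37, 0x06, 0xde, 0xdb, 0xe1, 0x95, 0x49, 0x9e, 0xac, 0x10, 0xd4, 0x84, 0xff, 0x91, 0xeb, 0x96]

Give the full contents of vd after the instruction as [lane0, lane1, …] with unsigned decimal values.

256-bit reg / 16-bit elem → 16 lanes
p0[j] = (11+j < 23); true for j=0..11 → 12 lanes set
[0] xor(0xf3,0x37) = 0xc4
[1] xor(0x14,0x06) = 0x12
[2] xor(0x5f,0xde) = 0x81
[3] xor(0x40,0xdb) = 0x9b
[4] xor(0x70,0xe1) = 0x91
[5] xor(0x68,0x95) = 0xfd
[6] xor(0x47,0x49) = 0x0e
[7] xor(0x32,0x9e) = 0xac
[8] xor(0x96,0xac) = 0x3a
[9] xor(0x97,0x10) = 0x87
[10] xor(0x19,0xd4) = 0xcd
[11] xor(0x3e,0x84) = 0xba
[12] tail/keep = 0x67
[13] tail/keep = 0x2b
[14] tail/keep = 0x1e
[15] tail/keep = 0xb6

vd = [196, 18, 129, 155, 145, 253, 14, 172, 58, 135, 205, 186, 103, 43, 30, 182]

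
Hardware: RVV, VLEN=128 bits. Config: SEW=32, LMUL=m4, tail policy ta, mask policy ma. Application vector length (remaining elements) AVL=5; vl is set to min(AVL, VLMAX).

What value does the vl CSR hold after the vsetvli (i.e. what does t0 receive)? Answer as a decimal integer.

vl = 5

VLMAX = VLEN×LMUL/SEW = 128×4/32 = 16
AVL=5 ≤ VLMAX=16, so vl = 5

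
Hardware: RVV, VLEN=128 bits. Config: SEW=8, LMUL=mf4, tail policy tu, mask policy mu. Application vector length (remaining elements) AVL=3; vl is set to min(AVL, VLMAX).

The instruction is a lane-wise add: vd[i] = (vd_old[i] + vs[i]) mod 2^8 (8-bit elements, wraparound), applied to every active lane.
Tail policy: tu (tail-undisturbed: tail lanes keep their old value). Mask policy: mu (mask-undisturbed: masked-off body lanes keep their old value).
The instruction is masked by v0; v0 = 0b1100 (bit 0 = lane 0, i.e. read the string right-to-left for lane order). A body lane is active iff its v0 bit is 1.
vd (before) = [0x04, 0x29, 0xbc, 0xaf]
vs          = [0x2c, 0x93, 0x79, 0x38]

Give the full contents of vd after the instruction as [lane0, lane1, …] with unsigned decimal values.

vd = [4, 41, 53, 175]

lanes per group: 128·1/4/8 = 4
vl ← min(3, 4) = 3
vd[0] mask-off/keep -> 0x04
vd[1] mask-off/keep -> 0x29
vd[2] add(0xbc,0x79) -> 0x35
vd[3] tail/keep -> 0xaf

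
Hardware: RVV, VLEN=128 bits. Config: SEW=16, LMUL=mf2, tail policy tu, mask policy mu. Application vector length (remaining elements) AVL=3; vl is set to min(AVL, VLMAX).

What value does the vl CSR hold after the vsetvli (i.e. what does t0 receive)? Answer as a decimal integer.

vl = 3

VLMAX = VLEN×LMUL/SEW = 128×1/2/16 = 4
AVL=3 ≤ VLMAX=4, so vl = 3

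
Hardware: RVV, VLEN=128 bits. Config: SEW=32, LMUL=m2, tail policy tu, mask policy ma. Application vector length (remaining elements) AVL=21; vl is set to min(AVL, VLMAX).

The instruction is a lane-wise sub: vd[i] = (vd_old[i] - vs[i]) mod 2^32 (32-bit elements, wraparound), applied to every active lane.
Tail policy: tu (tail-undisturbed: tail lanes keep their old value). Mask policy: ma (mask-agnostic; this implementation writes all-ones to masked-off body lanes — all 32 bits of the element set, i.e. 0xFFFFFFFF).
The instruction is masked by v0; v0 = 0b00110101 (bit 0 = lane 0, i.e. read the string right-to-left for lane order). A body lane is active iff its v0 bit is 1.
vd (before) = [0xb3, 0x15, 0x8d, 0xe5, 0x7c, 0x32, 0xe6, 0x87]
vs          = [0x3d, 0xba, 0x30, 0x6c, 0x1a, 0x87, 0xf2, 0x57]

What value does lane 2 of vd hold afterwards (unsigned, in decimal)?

lanes per group: 128·2/32 = 8
AVL=21 > VLMAX=8, so vl = 8
vd[0] sub(0xb3,0x3d) -> 0x76
vd[1] mask-off/ones -> 0xffffffff
vd[2] sub(0x8d,0x30) -> 0x5d
vd[3] mask-off/ones -> 0xffffffff
vd[4] sub(0x7c,0x1a) -> 0x62
vd[5] sub(0x32,0x87) -> 0xffffffab
vd[6] mask-off/ones -> 0xffffffff
vd[7] mask-off/ones -> 0xffffffff

vd[2] = 93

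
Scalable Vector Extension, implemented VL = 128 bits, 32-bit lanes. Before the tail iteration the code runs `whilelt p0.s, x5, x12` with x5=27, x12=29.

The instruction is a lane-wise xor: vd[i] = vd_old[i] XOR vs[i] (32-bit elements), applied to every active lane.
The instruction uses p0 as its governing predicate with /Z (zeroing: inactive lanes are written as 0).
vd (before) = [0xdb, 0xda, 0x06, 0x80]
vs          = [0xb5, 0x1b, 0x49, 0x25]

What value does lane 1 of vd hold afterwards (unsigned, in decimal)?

vd[1] = 193

128-bit reg / 32-bit elem → 4 lanes
active while 27+j < 29, i.e. j ∈ [0,2) capped at 4 ⇒ 2
  i=0: xor(0xdb,0xb5) → 110
  i=1: xor(0xda,0x1b) → 193
  i=2: tail/zero → 0
  i=3: tail/zero → 0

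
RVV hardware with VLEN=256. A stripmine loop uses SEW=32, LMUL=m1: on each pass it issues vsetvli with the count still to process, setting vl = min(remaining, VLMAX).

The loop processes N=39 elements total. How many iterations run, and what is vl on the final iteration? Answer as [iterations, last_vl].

[iterations, last_vl] = [5, 7]

VLMAX = (256 × 1) / 32 = 8 lanes
39 elements at 8/iter → 5 passes, remainder 7 on the last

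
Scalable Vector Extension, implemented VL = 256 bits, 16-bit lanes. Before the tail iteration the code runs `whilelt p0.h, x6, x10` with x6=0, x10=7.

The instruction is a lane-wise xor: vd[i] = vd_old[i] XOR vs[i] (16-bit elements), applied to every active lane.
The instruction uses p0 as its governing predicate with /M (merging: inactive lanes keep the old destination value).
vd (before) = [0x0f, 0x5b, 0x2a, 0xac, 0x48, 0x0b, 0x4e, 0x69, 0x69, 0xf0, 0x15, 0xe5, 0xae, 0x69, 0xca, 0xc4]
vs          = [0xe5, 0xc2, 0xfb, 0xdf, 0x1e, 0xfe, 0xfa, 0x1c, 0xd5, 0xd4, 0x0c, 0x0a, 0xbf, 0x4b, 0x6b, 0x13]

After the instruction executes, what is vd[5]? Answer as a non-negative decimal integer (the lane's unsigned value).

vd[5] = 245

lane count: 256 div 16 = 16
active while 0+j < 7, i.e. j ∈ [0,7) capped at 16 ⇒ 7
  i=0: xor(0x0f,0xe5) → 234
  i=1: xor(0x5b,0xc2) → 153
  i=2: xor(0x2a,0xfb) → 209
  i=3: xor(0xac,0xdf) → 115
  i=4: xor(0x48,0x1e) → 86
  i=5: xor(0x0b,0xfe) → 245
  i=6: xor(0x4e,0xfa) → 180
  i=7: tail/keep → 105
  i=8: tail/keep → 105
  i=9: tail/keep → 240
  i=10: tail/keep → 21
  i=11: tail/keep → 229
  i=12: tail/keep → 174
  i=13: tail/keep → 105
  i=14: tail/keep → 202
  i=15: tail/keep → 196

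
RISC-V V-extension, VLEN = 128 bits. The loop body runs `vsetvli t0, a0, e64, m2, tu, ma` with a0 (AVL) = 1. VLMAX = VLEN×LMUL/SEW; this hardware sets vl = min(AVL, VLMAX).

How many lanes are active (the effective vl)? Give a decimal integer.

VLMAX = VLEN×LMUL/SEW = 128×2/64 = 4
vl ← min(1, 4) = 1

vl = 1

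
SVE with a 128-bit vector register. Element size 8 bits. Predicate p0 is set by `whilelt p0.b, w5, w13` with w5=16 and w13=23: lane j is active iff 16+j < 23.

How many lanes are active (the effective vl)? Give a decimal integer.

register lanes = 128/8 = 16
p0[j] = (16+j < 23); true for j=0..6 → 7 lanes set

vl = 7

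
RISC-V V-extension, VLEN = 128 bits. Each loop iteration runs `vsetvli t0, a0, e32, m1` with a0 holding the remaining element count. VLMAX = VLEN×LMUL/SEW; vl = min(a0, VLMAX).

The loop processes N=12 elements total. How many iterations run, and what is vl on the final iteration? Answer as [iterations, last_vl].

[iterations, last_vl] = [3, 4]

VLMAX = VLEN×LMUL/SEW = 128×1/32 = 4
12 elements at 4/iter → 3 passes, remainder 4 on the last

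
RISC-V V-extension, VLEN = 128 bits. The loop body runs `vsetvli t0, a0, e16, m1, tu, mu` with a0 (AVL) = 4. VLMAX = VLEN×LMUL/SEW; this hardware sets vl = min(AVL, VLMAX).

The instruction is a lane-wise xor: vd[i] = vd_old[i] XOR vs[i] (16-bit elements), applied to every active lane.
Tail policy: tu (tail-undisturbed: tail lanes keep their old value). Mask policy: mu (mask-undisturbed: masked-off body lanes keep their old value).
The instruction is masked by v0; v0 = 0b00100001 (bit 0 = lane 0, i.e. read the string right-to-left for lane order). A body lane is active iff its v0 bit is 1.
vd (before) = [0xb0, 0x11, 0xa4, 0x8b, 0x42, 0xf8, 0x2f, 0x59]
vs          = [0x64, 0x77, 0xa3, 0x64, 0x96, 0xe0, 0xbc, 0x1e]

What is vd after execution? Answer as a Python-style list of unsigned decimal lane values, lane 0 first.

vd = [212, 17, 164, 139, 66, 248, 47, 89]

VLMAX = VLEN×LMUL/SEW = 128×1/16 = 8
vl = min(AVL, VLMAX) = min(4, 8) = 4
lane  0: xor(0xb0,0x64) ⇒ 0xd4
lane  1: mask-off/keep ⇒ 0x11
lane  2: mask-off/keep ⇒ 0xa4
lane  3: mask-off/keep ⇒ 0x8b
lane  4: tail/keep ⇒ 0x42
lane  5: tail/keep ⇒ 0xf8
lane  6: tail/keep ⇒ 0x2f
lane  7: tail/keep ⇒ 0x59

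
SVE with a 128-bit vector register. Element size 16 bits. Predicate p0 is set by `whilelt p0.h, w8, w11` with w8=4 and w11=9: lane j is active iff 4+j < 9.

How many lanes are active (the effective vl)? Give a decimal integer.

vl = 5

register lanes = 128/16 = 8
whilelt: lane j active iff 4+j < 9 → j < 5 → 5 active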